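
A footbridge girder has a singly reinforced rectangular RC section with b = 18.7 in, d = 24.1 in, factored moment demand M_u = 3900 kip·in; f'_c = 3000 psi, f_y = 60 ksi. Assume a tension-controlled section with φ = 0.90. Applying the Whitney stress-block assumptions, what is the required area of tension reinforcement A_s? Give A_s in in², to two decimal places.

A_s ≈ 3.28 in²

M_n = M_u/φ = 3900/0.90 = 4333.33 kip·in.
From M_n = 0.85 f'_c a b (d − a/2):
a = d − √(d² − 2M_n/(0.85 f'_c b)) = 24.1 − √(24.1² − 2 × 4333.33/(0.85 × 3 × 18.7)) = 4.123 in.
A_s = 0.85 f'_c a b / f_y = 0.85 × 3 × 4.123 × 18.7 / 60 = 3.277 in².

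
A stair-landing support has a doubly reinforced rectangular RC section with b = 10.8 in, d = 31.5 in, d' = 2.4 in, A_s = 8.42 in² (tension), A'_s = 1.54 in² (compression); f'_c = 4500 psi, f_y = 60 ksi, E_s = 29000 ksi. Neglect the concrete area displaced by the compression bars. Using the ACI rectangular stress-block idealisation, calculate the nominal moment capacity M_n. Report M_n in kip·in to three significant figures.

Assume both steels yield.
a = (A_s − A'_s) f_y/(0.85 f'_c b) = (8.42 − 1.54) × 60/(0.85 × 4.5 × 10.8) = 9.993 in.
c = a/β₁ = 9.993/0.825 = 12.113 in; ε'_s = 0.003(c − d')/c = 0.0024 ≥ ε_y = 0.0021, so the compression steel yields.
M_n = (A_s − A'_s) f_y (d − a/2) + A'_s f_y (d − d') = 412.8 × (31.5 − 4.9965) + 92.4 × (31.5 − 2.4) = 10940.6 + 2688.8 = 13629.4 kip·in.

M_n ≈ 13600 kip·in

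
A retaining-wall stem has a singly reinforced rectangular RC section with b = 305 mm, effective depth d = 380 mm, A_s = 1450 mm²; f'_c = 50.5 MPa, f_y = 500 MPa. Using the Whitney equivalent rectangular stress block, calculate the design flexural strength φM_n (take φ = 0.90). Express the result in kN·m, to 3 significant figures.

T = A_s f_y = 1450 × 500 = 725000 N = 725 kN.
From C = T: a = T/(0.85 f'_c b) = 725000/(0.85 × 50.5 × 305) = 55.38 mm.
M_n = T(d − a/2) = 725 kN × (380 − 27.69) mm = 255.42 kN·m.
φM_n = 0.90 × 255.42 = 229.88 kN·m.

φM_n ≈ 230 kN·m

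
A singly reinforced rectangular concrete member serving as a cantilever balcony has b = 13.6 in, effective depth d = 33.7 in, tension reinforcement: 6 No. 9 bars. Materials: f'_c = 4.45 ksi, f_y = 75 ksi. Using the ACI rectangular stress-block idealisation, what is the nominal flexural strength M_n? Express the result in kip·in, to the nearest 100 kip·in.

A_s = 6 × 1 = 6 in².
T = A_s f_y = 6 × 75 = 450 kips.
a = T/(0.85 f'_c b) = 450/(0.85 × 4.45 × 13.6) = 8.748 in.
M_n = T(d − a/2) = 450 × (33.7 − 4.374) = 13196.7 kip·in.

M_n ≈ 13200 kip·in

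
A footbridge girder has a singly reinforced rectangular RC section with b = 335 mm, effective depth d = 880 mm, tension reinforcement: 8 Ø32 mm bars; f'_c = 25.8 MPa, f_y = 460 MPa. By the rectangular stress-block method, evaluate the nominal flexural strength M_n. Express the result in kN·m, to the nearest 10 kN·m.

M_n ≈ 2010 kN·m

A_s = 8 × 804 = 6432 mm².
T = A_s f_y = 6432 × 460 = 2958720 N = 2958.72 kN.
From C = T: a = T/(0.85 f'_c b) = 2958720/(0.85 × 25.8 × 335) = 402.74 mm.
M_n = T(d − a/2) = 2958.72 kN × (880 − 201.37) mm = 2007.88 kN·m.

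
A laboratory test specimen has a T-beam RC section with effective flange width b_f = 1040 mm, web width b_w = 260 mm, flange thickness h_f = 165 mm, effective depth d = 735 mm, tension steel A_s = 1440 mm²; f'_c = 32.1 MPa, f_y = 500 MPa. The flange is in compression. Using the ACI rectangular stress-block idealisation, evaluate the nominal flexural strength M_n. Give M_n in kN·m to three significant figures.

Tension: T = A_s f_y = 1440 × 500 = 720000 N.
Try a within the flange: a = T/(0.85 f'_c b_f) = 720000/(0.85 × 32.1 × 1040) = 25.37 mm.
Since a = 25.37 ≤ h_f = 165 mm, the stress block lies entirely in the flange; analyse as a rectangular beam of width b_f.
M_n = T(d − a/2) = 720000 × (735 − 12.685) = 520.07 × 10⁶ N·mm.
M_n = 520.07 kN·m.

M_n ≈ 520 kN·m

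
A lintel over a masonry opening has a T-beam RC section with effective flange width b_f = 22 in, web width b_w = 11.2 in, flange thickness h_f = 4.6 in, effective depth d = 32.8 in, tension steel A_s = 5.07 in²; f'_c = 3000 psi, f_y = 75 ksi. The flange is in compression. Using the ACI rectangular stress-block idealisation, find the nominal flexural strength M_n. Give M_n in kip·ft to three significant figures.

Tension: T = A_s f_y = 5.07 × 75 = 380.25 kips.
Try a within the flange: a = T/(0.85 f'_c b_f) = 380.25/(0.85 × 3 × 22) = 6.778 in.
a = 6.778 > h_f = 4.6 in: the block extends into the web. Split into flange-overhang and web parts.
C_f = 0.85 f'_c (b_f − b_w) h_f = 0.85 × 3 × (22 − 11.2) × 4.6 = 126.7 kips.
Remaining web compression depth: a_w = (T − C_f)/(0.85 f'_c b_w) = (380.25 − 126.7)/(0.85 × 3 × 11.2) = 8.878 in.
M_n = C_f(d − h_f/2) + (T − C_f)(d − a_w/2) = 126.7 × (32.8 − 2.3) + 253.55 × (32.8 − 4.439) = 3864.4 + 7190.9 = 11055.3 kip·in.
M_n = 11055.3/12 = 921.28 kip·ft.

M_n ≈ 921 kip·ft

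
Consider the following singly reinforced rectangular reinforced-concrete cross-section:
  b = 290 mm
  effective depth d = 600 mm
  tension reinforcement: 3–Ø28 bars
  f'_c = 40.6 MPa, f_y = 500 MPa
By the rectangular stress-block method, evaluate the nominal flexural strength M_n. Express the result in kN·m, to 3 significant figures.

M_n ≈ 512 kN·m

A_s = 3 × 616 = 1848 mm².
T = A_s f_y = 1848 × 500 = 924000 N = 924 kN.
From C = T: a = T/(0.85 f'_c b) = 924000/(0.85 × 40.6 × 290) = 92.33 mm.
M_n = T(d − a/2) = 924 kN × (600 − 46.165) mm = 511.74 kN·m.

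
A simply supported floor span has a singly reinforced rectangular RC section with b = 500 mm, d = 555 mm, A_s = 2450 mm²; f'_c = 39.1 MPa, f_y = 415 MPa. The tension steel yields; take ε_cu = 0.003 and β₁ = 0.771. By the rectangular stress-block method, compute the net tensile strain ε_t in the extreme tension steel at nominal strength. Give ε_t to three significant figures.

ε_t ≈ 0.0180

a = A_s f_y/(0.85 f'_c b) = 61.19 mm.
β₁ = 0.771, so c = a/β₁ = 61.19/0.771 = 79.36 mm.
From the linear strain diagram with ε_cu = 0.003: ε_t = 0.003 (d − c)/c = 0.003 × (555 − 79.36)/79.36 = 0.0180.
Since ε_t ≥ 0.005, the section is tension-controlled.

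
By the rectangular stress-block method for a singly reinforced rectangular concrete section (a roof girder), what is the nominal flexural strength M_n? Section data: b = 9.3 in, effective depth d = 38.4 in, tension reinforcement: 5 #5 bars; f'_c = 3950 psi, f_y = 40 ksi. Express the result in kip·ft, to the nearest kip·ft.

M_n ≈ 193 kip·ft

A_s = 5 × 0.31 = 1.55 in².
T = A_s f_y = 1.55 × 40 = 62 kips.
a = T/(0.85 f'_c b) = 62/(0.85 × 3.95 × 9.3) = 1.986 in.
M_n = T(d − a/2) = 62 × (38.4 − 0.993) = 2319.2 kip·in = 2319.2/12 = 193.27 kip·ft.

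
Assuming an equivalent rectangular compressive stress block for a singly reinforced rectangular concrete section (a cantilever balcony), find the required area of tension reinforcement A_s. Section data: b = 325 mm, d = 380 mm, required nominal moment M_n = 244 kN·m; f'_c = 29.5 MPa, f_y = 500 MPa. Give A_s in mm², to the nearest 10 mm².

A_s ≈ 1460 mm²

With M_n = 0.85 f'_c a b (d − a/2), solve the quadratic for a:
a = d − √(d² − 2M_n/(0.85 f'_c b)) = 380 − √(380² − 2 × 244×10⁶/(0.85 × 29.5 × 325)) = 89.28 mm.
A_s = 0.85 f'_c a b / f_y = 0.85 × 29.5 × 89.28 × 325 / 500 = 1455.2 mm².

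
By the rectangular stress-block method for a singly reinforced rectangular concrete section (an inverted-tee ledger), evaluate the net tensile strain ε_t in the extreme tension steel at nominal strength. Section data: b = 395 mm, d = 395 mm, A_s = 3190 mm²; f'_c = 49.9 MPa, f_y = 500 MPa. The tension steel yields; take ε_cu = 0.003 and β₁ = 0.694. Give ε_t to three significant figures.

a = A_s f_y/(0.85 f'_c b) = 95.20 mm.
β₁ = 0.694, so c = a/β₁ = 95.20/0.694 = 137.18 mm.
From the linear strain diagram with ε_cu = 0.003: ε_t = 0.003 (d − c)/c = 0.003 × (395 − 137.18)/137.18 = 0.00564.
Since ε_t ≥ 0.005, the section is tension-controlled.

ε_t ≈ 0.00564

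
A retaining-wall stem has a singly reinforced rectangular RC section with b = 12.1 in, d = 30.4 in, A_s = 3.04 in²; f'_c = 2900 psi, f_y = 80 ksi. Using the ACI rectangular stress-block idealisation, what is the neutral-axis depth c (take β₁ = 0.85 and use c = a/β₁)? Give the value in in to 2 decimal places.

c ≈ 9.59 in

T = A_s f_y = 3.04 × 80 = 243.2 kips.
a = T/(0.85 f'_c b) = 243.2/(0.85 × 2.9 × 12.1) = 8.1538 in.
With β₁ = 0.85, c = a/β₁ = 8.1538/0.85 = 9.59 in.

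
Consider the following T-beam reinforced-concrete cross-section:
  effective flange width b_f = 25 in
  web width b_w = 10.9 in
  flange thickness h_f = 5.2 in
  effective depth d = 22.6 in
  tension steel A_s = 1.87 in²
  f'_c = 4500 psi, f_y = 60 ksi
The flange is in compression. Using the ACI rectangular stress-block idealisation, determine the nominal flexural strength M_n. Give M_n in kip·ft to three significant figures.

Tension: T = A_s f_y = 1.87 × 60 = 112.2 kips.
Try a within the flange: a = T/(0.85 f'_c b_f) = 112.2/(0.85 × 4.5 × 25) = 1.173 in.
Since a = 1.173 ≤ h_f = 5.2 in, the stress block lies entirely in the flange; analyse as a rectangular beam of width b_f.
M_n = T(d − a/2) = 112.2 × (22.6 − 0.5865) = 2469.9 kip·in.
M_n = 2469.9/12 = 205.83 kip·ft.

M_n ≈ 206 kip·ft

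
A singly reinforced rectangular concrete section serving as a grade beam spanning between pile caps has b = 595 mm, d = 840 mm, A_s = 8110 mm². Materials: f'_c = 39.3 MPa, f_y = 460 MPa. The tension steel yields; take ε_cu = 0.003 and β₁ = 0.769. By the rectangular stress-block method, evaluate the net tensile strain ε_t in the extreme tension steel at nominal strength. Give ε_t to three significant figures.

ε_t ≈ 0.00732

a = A_s f_y/(0.85 f'_c b) = 187.69 mm.
β₁ = 0.769, so c = a/β₁ = 187.69/0.769 = 244.07 mm.
From the linear strain diagram with ε_cu = 0.003: ε_t = 0.003 (d − c)/c = 0.003 × (840 − 244.07)/244.07 = 0.00732.
Since ε_t ≥ 0.005, the section is tension-controlled.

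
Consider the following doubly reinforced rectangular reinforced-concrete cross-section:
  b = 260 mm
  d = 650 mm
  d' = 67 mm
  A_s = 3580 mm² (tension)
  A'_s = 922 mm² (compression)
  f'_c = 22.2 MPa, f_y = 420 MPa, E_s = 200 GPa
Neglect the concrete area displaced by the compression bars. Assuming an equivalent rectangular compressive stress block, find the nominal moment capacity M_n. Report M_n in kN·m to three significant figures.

M_n ≈ 824 kN·m

Assume both tension and compression steel yield.
Net tension couple steel: A_s − A'_s = 2658 mm².
a = (A_s − A'_s) f_y / (0.85 f'_c b) = 1116360/(0.85 × 22.2 × 260) = 227.54 mm.
c = a/β₁ = 227.54/0.85 = 267.69 mm; ε'_s = 0.003(c − d')/c = 0.0022 ≥ f_y/E_s = 0.0021, so compression steel does yield.
M_n = (A_s − A'_s) f_y (d − a/2) + A'_s f_y (d − d') = [1116360 × (650 − 113.77) + 387240 × (650 − 67)] × 10⁻⁶ = 598.63 + 225.76 = 824.39 kN·m.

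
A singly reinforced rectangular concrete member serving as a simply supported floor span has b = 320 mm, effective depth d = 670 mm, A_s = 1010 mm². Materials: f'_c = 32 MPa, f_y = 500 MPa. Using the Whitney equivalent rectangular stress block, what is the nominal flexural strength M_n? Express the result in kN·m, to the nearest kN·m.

T = A_s f_y = 1010 × 500 = 505000 N = 505 kN.
From C = T: a = T/(0.85 f'_c b) = 505000/(0.85 × 32 × 320) = 58.02 mm.
M_n = T(d − a/2) = 505 kN × (670 − 29.01) mm = 323.70 kN·m.

M_n ≈ 324 kN·m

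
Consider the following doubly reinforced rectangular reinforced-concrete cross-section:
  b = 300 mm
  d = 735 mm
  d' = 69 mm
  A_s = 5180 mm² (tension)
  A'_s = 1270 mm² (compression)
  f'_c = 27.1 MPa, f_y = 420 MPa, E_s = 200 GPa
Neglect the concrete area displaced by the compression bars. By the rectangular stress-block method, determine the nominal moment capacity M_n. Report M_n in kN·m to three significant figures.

Assume both tension and compression steel yield.
Net tension couple steel: A_s − A'_s = 3910 mm².
a = (A_s − A'_s) f_y / (0.85 f'_c b) = 1642200/(0.85 × 27.1 × 300) = 237.64 mm.
c = a/β₁ = 237.64/0.85 = 279.58 mm; ε'_s = 0.003(c − d')/c = 0.0023 ≥ f_y/E_s = 0.0021, so compression steel does yield.
M_n = (A_s − A'_s) f_y (d − a/2) + A'_s f_y (d − d') = [1642200 × (735 − 118.82) + 533400 × (735 − 69)] × 10⁻⁶ = 1011.89 + 355.24 = 1367.13 kN·m.

M_n ≈ 1370 kN·m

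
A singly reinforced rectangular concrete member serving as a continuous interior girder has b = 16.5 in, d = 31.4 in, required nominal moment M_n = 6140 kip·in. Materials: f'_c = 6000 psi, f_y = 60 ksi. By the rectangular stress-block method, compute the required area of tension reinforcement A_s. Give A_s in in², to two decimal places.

A_s ≈ 3.39 in²

From M_n = 0.85 f'_c a b (d − a/2):
a = d − √(d² − 2M_n/(0.85 f'_c b)) = 31.4 − √(31.4² − 2 × 6140/(0.85 × 6 × 16.5)) = 2.417 in.
A_s = 0.85 f'_c a b / f_y = 0.85 × 6 × 2.417 × 16.5 / 60 = 3.390 in².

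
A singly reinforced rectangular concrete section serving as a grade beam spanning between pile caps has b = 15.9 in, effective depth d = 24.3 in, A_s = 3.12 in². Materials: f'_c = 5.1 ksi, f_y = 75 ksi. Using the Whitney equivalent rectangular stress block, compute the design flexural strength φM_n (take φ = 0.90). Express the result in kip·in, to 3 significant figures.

T = A_s f_y = 3.12 × 75 = 234 kips.
a = T/(0.85 f'_c b) = 234/(0.85 × 5.1 × 15.9) = 3.395 in.
M_n = T(d − a/2) = 234 × (24.3 − 1.6975) = 5289.0 kip·in.
φM_n = 0.90 × 5289.0 = 4760.1 kip·in.

φM_n ≈ 4760 kip·in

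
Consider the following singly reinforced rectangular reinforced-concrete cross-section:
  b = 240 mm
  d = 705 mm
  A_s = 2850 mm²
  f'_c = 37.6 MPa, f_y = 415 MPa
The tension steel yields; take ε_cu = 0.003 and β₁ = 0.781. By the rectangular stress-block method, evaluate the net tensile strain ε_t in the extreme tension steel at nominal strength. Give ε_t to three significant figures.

ε_t ≈ 0.00771

a = A_s f_y/(0.85 f'_c b) = 154.20 mm.
β₁ = 0.781, so c = a/β₁ = 154.20/0.781 = 197.44 mm.
From the linear strain diagram with ε_cu = 0.003: ε_t = 0.003 (d − c)/c = 0.003 × (705 − 197.44)/197.44 = 0.00771.
Since ε_t ≥ 0.005, the section is tension-controlled.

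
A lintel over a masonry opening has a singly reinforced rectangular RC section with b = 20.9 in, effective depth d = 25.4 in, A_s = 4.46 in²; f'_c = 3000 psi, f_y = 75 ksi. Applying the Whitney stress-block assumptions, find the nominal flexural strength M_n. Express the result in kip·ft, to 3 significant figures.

M_n ≈ 621 kip·ft

T = A_s f_y = 4.46 × 75 = 334.5 kips.
a = T/(0.85 f'_c b) = 334.5/(0.85 × 3 × 20.9) = 6.276 in.
M_n = T(d − a/2) = 334.5 × (25.4 − 3.138) = 7446.6 kip·in = 7446.6/12 = 620.55 kip·ft.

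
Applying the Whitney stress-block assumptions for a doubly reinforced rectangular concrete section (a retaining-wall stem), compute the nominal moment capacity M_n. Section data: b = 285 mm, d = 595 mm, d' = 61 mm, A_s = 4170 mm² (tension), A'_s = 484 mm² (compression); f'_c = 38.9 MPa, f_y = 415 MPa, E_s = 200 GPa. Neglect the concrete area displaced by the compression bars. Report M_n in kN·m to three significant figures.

Assume both tension and compression steel yield.
Net tension couple steel: A_s − A'_s = 3686 mm².
a = (A_s − A'_s) f_y / (0.85 f'_c b) = 1529690/(0.85 × 38.9 × 285) = 162.33 mm.
c = a/β₁ = 162.33/0.772 = 210.27 mm; ε'_s = 0.003(c − d')/c = 0.0021 ≥ f_y/E_s = 0.0021, so compression steel does yield.
M_n = (A_s − A'_s) f_y (d − a/2) + A'_s f_y (d − d') = [1529690 × (595 − 81.165) + 200860 × (595 − 61)] × 10⁻⁶ = 786.01 + 107.26 = 893.27 kN·m.

M_n ≈ 893 kN·m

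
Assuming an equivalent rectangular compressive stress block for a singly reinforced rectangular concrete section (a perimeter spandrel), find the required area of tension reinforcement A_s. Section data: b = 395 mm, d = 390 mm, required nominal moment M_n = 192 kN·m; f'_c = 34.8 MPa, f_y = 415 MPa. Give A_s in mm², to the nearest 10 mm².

A_s ≈ 1260 mm²

With M_n = 0.85 f'_c a b (d − a/2), solve the quadratic for a:
a = d − √(d² − 2M_n/(0.85 f'_c b)) = 390 − √(390² − 2 × 192×10⁶/(0.85 × 34.8 × 395)) = 44.70 mm.
A_s = 0.85 f'_c a b / f_y = 0.85 × 34.8 × 44.70 × 395 / 415 = 1258.5 mm².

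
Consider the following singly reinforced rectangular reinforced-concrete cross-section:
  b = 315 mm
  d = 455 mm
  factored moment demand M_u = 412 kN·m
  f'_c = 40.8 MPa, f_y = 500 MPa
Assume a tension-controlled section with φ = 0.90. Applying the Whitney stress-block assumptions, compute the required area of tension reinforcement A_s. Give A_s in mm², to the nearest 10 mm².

A_s ≈ 2270 mm²

M_n = M_u/φ = 412/0.90 = 457.778 kN·m.
With M_n = 0.85 f'_c a b (d − a/2), solve the quadratic for a:
a = d − √(d² − 2M_n/(0.85 f'_c b)) = 455 − √(455² − 2 × 457.778×10⁶/(0.85 × 40.8 × 315)) = 103.98 mm.
A_s = 0.85 f'_c a b / f_y = 0.85 × 40.8 × 103.98 × 315 / 500 = 2271.8 mm².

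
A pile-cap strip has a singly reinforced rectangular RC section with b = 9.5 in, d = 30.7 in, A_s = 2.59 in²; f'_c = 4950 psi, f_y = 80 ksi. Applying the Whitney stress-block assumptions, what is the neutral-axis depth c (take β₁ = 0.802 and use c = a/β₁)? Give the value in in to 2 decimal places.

T = A_s f_y = 2.59 × 80 = 207.2 kips.
a = T/(0.85 f'_c b) = 207.2/(0.85 × 4.95 × 9.5) = 5.1837 in.
With β₁ = 0.802, c = a/β₁ = 5.1837/0.802 = 6.46 in.

c ≈ 6.46 in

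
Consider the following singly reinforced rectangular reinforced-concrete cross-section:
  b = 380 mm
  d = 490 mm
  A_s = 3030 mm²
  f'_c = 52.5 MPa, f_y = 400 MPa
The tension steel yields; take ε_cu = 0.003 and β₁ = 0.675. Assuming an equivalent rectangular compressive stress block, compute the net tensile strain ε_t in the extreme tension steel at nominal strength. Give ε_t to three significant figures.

a = A_s f_y/(0.85 f'_c b) = 71.47 mm.
β₁ = 0.675, so c = a/β₁ = 71.47/0.675 = 105.88 mm.
From the linear strain diagram with ε_cu = 0.003: ε_t = 0.003 (d − c)/c = 0.003 × (490 − 105.88)/105.88 = 0.0109.
Since ε_t ≥ 0.005, the section is tension-controlled.

ε_t ≈ 0.0109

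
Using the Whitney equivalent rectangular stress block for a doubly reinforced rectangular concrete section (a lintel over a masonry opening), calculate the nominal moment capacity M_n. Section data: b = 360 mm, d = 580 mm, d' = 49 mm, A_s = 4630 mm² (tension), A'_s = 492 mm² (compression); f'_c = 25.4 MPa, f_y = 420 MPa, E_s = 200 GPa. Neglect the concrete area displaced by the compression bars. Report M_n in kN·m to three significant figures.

M_n ≈ 923 kN·m

Assume both tension and compression steel yield.
Net tension couple steel: A_s − A'_s = 4138 mm².
a = (A_s − A'_s) f_y / (0.85 f'_c b) = 1737960/(0.85 × 25.4 × 360) = 223.61 mm.
c = a/β₁ = 223.61/0.85 = 263.07 mm; ε'_s = 0.003(c − d')/c = 0.0024 ≥ f_y/E_s = 0.0021, so compression steel does yield.
M_n = (A_s − A'_s) f_y (d − a/2) + A'_s f_y (d − d') = [1737960 × (580 − 111.805) + 206640 × (580 − 49)] × 10⁻⁶ = 813.70 + 109.73 = 923.43 kN·m.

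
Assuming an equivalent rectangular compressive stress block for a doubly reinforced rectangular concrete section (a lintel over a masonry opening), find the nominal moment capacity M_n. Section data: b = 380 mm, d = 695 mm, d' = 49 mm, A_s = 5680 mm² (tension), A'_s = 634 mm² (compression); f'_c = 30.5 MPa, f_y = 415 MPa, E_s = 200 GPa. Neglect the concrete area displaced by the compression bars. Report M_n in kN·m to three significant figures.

M_n ≈ 1400 kN·m

Assume both tension and compression steel yield.
Net tension couple steel: A_s − A'_s = 5046 mm².
a = (A_s − A'_s) f_y / (0.85 f'_c b) = 2094090/(0.85 × 30.5 × 380) = 212.57 mm.
c = a/β₁ = 212.57/0.832 = 255.49 mm; ε'_s = 0.003(c − d')/c = 0.0024 ≥ f_y/E_s = 0.0021, so compression steel does yield.
M_n = (A_s − A'_s) f_y (d − a/2) + A'_s f_y (d − d') = [2094090 × (695 − 106.285) + 263110 × (695 − 49)] × 10⁻⁶ = 1232.82 + 169.97 = 1402.79 kN·m.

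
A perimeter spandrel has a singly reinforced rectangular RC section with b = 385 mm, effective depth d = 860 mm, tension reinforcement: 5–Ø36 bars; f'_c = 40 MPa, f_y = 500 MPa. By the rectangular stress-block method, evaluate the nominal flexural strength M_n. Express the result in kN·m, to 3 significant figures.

A_s = 5 × 1018 = 5090 mm².
T = A_s f_y = 5090 × 500 = 2545000 N = 2545 kN.
From C = T: a = T/(0.85 f'_c b) = 2545000/(0.85 × 40 × 385) = 194.42 mm.
M_n = T(d − a/2) = 2545 kN × (860 − 97.21) mm = 1941.30 kN·m.

M_n ≈ 1940 kN·m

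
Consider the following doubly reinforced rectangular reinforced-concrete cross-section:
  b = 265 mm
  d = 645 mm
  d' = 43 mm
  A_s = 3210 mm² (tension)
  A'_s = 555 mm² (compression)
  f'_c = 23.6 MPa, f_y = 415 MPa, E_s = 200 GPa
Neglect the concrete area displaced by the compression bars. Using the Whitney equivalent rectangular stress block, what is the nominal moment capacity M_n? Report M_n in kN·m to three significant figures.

M_n ≈ 735 kN·m

Assume both tension and compression steel yield.
Net tension couple steel: A_s − A'_s = 2655 mm².
a = (A_s − A'_s) f_y / (0.85 f'_c b) = 1101825/(0.85 × 23.6 × 265) = 207.27 mm.
c = a/β₁ = 207.27/0.85 = 243.85 mm; ε'_s = 0.003(c − d')/c = 0.0025 ≥ f_y/E_s = 0.0021, so compression steel does yield.
M_n = (A_s − A'_s) f_y (d − a/2) + A'_s f_y (d − d') = [1101825 × (645 − 103.635) + 230325 × (645 − 43)] × 10⁻⁶ = 596.49 + 138.66 = 735.15 kN·m.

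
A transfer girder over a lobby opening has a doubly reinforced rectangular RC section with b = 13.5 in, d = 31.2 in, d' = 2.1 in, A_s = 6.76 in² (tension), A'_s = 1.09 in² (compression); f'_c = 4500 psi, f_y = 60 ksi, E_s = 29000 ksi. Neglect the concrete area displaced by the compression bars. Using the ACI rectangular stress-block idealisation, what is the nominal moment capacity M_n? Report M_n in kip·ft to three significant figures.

M_n ≈ 950 kip·ft

Assume both steels yield.
a = (A_s − A'_s) f_y/(0.85 f'_c b) = (6.76 − 1.09) × 60/(0.85 × 4.5 × 13.5) = 6.588 in.
c = a/β₁ = 6.588/0.825 = 7.985 in; ε'_s = 0.003(c − d')/c = 0.0022 ≥ ε_y = 0.0021, so the compression steel yields.
M_n = (A_s − A'_s) f_y (d − a/2) + A'_s f_y (d − d') = 340.2 × (31.2 − 3.294) + 65.4 × (31.2 − 2.1) = 9493.6 + 1903.1 = 11396.7 kip·in = 11396.7/12 = 949.73 kip·ft.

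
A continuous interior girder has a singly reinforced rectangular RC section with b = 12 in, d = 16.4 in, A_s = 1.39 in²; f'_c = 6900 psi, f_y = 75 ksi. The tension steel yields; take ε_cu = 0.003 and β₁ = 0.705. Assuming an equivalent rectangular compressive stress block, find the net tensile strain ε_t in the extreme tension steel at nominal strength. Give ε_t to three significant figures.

ε_t ≈ 0.0204

a = A_s f_y/(0.85 f'_c b) = 1.481 in.
β₁ = 0.705, so c = a/β₁ = 1.481/0.705 = 2.101 in.
From the linear strain diagram with ε_cu = 0.003: ε_t = 0.003 (d − c)/c = 0.003 × (16.4 − 2.101)/2.101 = 0.0204.
Since ε_t ≥ 0.005, the section is tension-controlled.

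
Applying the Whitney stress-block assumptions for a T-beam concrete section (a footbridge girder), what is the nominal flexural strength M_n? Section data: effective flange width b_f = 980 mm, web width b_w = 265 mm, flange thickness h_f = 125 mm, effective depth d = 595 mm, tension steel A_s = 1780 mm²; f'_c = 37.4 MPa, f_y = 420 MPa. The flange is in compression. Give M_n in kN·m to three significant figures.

Tension: T = A_s f_y = 1780 × 420 = 747600 N.
Try a within the flange: a = T/(0.85 f'_c b_f) = 747600/(0.85 × 37.4 × 980) = 24.00 mm.
Since a = 24.00 ≤ h_f = 125 mm, the stress block lies entirely in the flange; analyse as a rectangular beam of width b_f.
M_n = T(d − a/2) = 747600 × (595 − 12) = 435.85 × 10⁶ N·mm.
M_n = 435.85 kN·m.

M_n ≈ 436 kN·m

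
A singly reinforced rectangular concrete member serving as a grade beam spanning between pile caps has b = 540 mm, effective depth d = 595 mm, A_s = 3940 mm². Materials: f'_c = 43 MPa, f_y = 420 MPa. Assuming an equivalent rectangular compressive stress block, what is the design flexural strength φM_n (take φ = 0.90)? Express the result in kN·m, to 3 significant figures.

φM_n ≈ 824 kN·m

T = A_s f_y = 3940 × 420 = 1654800 N = 1654.8 kN.
From C = T: a = T/(0.85 f'_c b) = 1654800/(0.85 × 43 × 540) = 83.84 mm.
M_n = T(d − a/2) = 1654.8 kN × (595 − 41.92) mm = 915.24 kN·m.
φM_n = 0.90 × 915.24 = 823.72 kN·m.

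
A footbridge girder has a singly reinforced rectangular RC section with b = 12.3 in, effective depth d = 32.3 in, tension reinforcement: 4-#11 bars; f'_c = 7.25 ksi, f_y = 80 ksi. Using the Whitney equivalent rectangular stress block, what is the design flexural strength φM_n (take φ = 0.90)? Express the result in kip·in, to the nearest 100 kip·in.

φM_n ≈ 13000 kip·in

A_s = 4 × 1.56 = 6.24 in².
T = A_s f_y = 6.24 × 80 = 499.2 kips.
a = T/(0.85 f'_c b) = 499.2/(0.85 × 7.25 × 12.3) = 6.586 in.
M_n = T(d − a/2) = 499.2 × (32.3 − 3.293) = 14480.3 kip·in.
φM_n = 0.90 × 14480.3 = 13032.3 kip·in.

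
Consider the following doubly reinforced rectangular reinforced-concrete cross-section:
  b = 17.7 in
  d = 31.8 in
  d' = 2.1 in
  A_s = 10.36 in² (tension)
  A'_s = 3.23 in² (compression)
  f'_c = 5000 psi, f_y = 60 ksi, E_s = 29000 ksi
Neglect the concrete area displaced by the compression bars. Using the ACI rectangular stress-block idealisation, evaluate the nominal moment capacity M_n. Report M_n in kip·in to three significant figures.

M_n ≈ 18100 kip·in

Assume both steels yield.
a = (A_s − A'_s) f_y/(0.85 f'_c b) = (10.36 − 3.23) × 60/(0.85 × 5 × 17.7) = 5.687 in.
c = a/β₁ = 5.687/0.8 = 7.109 in; ε'_s = 0.003(c − d')/c = 0.0021 ≥ ε_y = 0.0021, so the compression steel yields.
M_n = (A_s − A'_s) f_y (d − a/2) + A'_s f_y (d − d') = 427.8 × (31.8 − 2.8435) + 193.8 × (31.8 − 2.1) = 12387.6 + 5755.9 = 18143.5 kip·in.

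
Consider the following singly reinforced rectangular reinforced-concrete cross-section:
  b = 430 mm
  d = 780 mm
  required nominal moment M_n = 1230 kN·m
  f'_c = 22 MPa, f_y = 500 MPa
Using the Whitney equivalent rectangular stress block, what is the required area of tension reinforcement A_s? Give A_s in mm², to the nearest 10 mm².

A_s ≈ 3700 mm²

With M_n = 0.85 f'_c a b (d − a/2), solve the quadratic for a:
a = d − √(d² − 2M_n/(0.85 f'_c b)) = 780 − √(780² − 2 × 1230×10⁶/(0.85 × 22 × 430)) = 230.03 mm.
A_s = 0.85 f'_c a b / f_y = 0.85 × 22 × 230.03 × 430 / 500 = 3699.3 mm².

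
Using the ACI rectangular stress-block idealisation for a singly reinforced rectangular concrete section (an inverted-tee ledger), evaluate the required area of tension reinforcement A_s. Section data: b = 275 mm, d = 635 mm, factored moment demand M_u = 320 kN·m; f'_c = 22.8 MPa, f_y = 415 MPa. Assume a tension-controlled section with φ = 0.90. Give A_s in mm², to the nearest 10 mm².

M_n = M_u/φ = 320/0.90 = 355.556 kN·m.
With M_n = 0.85 f'_c a b (d − a/2), solve the quadratic for a:
a = d − √(d² − 2M_n/(0.85 f'_c b)) = 635 − √(635² − 2 × 355.556×10⁶/(0.85 × 22.8 × 275)) = 115.58 mm.
A_s = 0.85 f'_c a b / f_y = 0.85 × 22.8 × 115.58 × 275 / 415 = 1484.3 mm².

A_s ≈ 1480 mm²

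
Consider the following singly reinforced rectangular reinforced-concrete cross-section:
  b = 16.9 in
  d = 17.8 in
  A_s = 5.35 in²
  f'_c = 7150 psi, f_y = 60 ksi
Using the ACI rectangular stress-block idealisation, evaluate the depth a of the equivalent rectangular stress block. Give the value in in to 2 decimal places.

a ≈ 3.13 in

T = A_s f_y = 5.35 × 60 = 321 kips.
a = T/(0.85 f'_c b) = 321/(0.85 × 7.15 × 16.9) = 3.13 in.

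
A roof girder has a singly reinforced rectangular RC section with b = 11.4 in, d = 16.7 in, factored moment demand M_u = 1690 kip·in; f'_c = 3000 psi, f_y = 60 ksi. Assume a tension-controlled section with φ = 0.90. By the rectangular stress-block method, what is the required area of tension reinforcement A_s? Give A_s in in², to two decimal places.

A_s ≈ 2.16 in²

M_n = M_u/φ = 1690/0.90 = 1877.78 kip·in.
From M_n = 0.85 f'_c a b (d − a/2):
a = d − √(d² − 2M_n/(0.85 f'_c b)) = 16.7 − √(16.7² − 2 × 1877.78/(0.85 × 3 × 11.4)) = 4.465 in.
A_s = 0.85 f'_c a b / f_y = 0.85 × 3 × 4.465 × 11.4 / 60 = 2.163 in².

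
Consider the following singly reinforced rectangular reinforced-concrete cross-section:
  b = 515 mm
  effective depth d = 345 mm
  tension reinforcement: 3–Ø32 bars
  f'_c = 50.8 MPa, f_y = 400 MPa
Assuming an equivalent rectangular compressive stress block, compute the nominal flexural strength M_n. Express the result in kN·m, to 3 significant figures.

M_n ≈ 312 kN·m

A_s = 3 × 804 = 2412 mm².
T = A_s f_y = 2412 × 400 = 964800 N = 964.8 kN.
From C = T: a = T/(0.85 f'_c b) = 964800/(0.85 × 50.8 × 515) = 43.39 mm.
M_n = T(d − a/2) = 964.8 kN × (345 − 21.695) mm = 311.92 kN·m.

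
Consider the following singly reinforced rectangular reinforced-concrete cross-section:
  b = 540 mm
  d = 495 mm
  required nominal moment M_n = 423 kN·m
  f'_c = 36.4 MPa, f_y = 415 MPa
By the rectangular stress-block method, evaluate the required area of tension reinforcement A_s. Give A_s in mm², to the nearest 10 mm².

A_s ≈ 2180 mm²

With M_n = 0.85 f'_c a b (d − a/2), solve the quadratic for a:
a = d − √(d² − 2M_n/(0.85 f'_c b)) = 495 − √(495² − 2 × 423×10⁶/(0.85 × 36.4 × 540)) = 54.10 mm.
A_s = 0.85 f'_c a b / f_y = 0.85 × 36.4 × 54.10 × 540 / 415 = 2178.0 mm².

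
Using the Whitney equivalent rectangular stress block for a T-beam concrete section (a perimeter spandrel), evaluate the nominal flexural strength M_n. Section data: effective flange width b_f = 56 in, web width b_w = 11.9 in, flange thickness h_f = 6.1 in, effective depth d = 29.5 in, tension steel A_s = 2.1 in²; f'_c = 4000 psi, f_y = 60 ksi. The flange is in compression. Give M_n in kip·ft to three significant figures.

M_n ≈ 306 kip·ft

Tension: T = A_s f_y = 2.1 × 60 = 126 kips.
Try a within the flange: a = T/(0.85 f'_c b_f) = 126/(0.85 × 4 × 56) = 0.662 in.
Since a = 0.662 ≤ h_f = 6.1 in, the stress block lies entirely in the flange; analyse as a rectangular beam of width b_f.
M_n = T(d − a/2) = 126 × (29.5 − 0.331) = 3675.3 kip·in.
M_n = 3675.3/12 = 306.28 kip·ft.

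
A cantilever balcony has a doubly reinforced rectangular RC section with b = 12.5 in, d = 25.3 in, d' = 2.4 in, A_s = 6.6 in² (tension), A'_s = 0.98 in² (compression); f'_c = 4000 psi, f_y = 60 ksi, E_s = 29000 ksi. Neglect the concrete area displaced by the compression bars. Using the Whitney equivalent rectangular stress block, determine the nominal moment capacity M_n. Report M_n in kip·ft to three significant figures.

Assume both steels yield.
a = (A_s − A'_s) f_y/(0.85 f'_c b) = (6.6 − 0.98) × 60/(0.85 × 4 × 12.5) = 7.934 in.
c = a/β₁ = 7.934/0.85 = 9.334 in; ε'_s = 0.003(c − d')/c = 0.0022 ≥ ε_y = 0.0021, so the compression steel yields.
M_n = (A_s − A'_s) f_y (d − a/2) + A'_s f_y (d − d') = 337.2 × (25.3 − 3.967) + 58.8 × (25.3 − 2.4) = 7193.5 + 1346.5 = 8540.0 kip·in = 8540.0/12 = 711.67 kip·ft.

M_n ≈ 712 kip·ft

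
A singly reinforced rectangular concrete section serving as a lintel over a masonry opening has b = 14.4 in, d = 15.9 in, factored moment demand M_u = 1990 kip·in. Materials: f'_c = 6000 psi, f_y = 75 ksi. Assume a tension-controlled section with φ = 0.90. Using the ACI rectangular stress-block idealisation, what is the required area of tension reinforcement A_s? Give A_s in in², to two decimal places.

M_n = M_u/φ = 1990/0.90 = 2211.11 kip·in.
From M_n = 0.85 f'_c a b (d − a/2):
a = d − √(d² − 2M_n/(0.85 f'_c b)) = 15.9 − √(15.9² − 2 × 2211.11/(0.85 × 6 × 14.4)) = 2.022 in.
A_s = 0.85 f'_c a b / f_y = 0.85 × 6 × 2.022 × 14.4 / 75 = 1.980 in².

A_s ≈ 1.98 in²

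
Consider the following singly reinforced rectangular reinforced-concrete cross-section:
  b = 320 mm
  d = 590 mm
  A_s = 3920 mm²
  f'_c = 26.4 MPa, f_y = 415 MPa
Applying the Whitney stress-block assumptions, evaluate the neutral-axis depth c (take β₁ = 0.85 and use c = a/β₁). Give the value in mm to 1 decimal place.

c ≈ 266.5 mm

T = A_s f_y = 3920 × 415 = 1626800 N = 1626.8 kN.
Setting C = 0.85 f'_c a b equal to T: a = 1626800/(0.85 × 26.4 × 320) = 226.549 mm.
With β₁ = 0.85, c = a/β₁ = 226.549/0.85 = 266.5 mm.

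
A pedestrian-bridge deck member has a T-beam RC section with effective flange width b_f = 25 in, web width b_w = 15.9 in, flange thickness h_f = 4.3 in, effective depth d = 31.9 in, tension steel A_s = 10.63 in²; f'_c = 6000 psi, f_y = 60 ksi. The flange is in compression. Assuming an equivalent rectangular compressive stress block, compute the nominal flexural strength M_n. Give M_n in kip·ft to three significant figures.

M_n ≈ 1560 kip·ft

Tension: T = A_s f_y = 10.63 × 60 = 637.8 kips.
Try a within the flange: a = T/(0.85 f'_c b_f) = 637.8/(0.85 × 6 × 25) = 5.002 in.
a = 5.002 > h_f = 4.3 in: the block extends into the web. Split into flange-overhang and web parts.
C_f = 0.85 f'_c (b_f − b_w) h_f = 0.85 × 6 × (25 − 15.9) × 4.3 = 199.6 kips.
Remaining web compression depth: a_w = (T − C_f)/(0.85 f'_c b_w) = (637.8 − 199.6)/(0.85 × 6 × 15.9) = 5.404 in.
M_n = C_f(d − h_f/2) + (T − C_f)(d − a_w/2) = 199.6 × (31.9 − 2.15) + 438.2 × (31.9 − 2.702) = 5938.1 + 12794.6 = 18732.7 kip·in.
M_n = 18732.7/12 = 1561.06 kip·ft.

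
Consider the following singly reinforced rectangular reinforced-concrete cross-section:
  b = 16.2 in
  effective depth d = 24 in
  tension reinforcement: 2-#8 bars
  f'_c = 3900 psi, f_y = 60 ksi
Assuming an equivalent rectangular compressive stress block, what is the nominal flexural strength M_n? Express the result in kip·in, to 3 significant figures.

M_n ≈ 2190 kip·in

A_s = 2 × 0.79 = 1.58 in².
T = A_s f_y = 1.58 × 60 = 94.8 kips.
a = T/(0.85 f'_c b) = 94.8/(0.85 × 3.9 × 16.2) = 1.765 in.
M_n = T(d − a/2) = 94.8 × (24 − 0.8825) = 2191.5 kip·in.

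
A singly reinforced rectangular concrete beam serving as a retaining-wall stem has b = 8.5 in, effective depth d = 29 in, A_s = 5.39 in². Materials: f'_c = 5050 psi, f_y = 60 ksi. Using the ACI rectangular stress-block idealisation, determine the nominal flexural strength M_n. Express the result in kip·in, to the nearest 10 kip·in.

M_n ≈ 7950 kip·in

T = A_s f_y = 5.39 × 60 = 323.4 kips.
a = T/(0.85 f'_c b) = 323.4/(0.85 × 5.05 × 8.5) = 8.864 in.
M_n = T(d − a/2) = 323.4 × (29 − 4.432) = 7945.3 kip·in.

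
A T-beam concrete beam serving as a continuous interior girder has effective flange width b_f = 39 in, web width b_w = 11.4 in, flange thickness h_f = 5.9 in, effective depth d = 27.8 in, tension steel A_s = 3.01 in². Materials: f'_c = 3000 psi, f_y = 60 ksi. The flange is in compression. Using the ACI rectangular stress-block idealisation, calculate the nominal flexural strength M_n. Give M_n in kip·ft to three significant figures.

Tension: T = A_s f_y = 3.01 × 60 = 180.6 kips.
Try a within the flange: a = T/(0.85 f'_c b_f) = 180.6/(0.85 × 3 × 39) = 1.816 in.
Since a = 1.816 ≤ h_f = 5.9 in, the stress block lies entirely in the flange; analyse as a rectangular beam of width b_f.
M_n = T(d − a/2) = 180.6 × (27.8 − 0.908) = 4856.7 kip·in.
M_n = 4856.7/12 = 404.73 kip·ft.

M_n ≈ 405 kip·ft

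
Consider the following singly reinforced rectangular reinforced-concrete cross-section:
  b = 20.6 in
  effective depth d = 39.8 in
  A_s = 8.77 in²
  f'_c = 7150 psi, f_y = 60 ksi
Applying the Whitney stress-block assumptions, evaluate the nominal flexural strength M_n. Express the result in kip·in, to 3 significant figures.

M_n ≈ 19800 kip·in

T = A_s f_y = 8.77 × 60 = 526.2 kips.
a = T/(0.85 f'_c b) = 526.2/(0.85 × 7.15 × 20.6) = 4.203 in.
M_n = T(d − a/2) = 526.2 × (39.8 − 2.1015) = 19837.0 kip·in.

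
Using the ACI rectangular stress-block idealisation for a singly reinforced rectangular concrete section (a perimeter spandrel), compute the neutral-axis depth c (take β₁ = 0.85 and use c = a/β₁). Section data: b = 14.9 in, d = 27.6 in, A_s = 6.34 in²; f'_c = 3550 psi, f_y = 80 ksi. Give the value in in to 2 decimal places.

c ≈ 13.27 in

T = A_s f_y = 6.34 × 80 = 507.2 kips.
a = T/(0.85 f'_c b) = 507.2/(0.85 × 3.55 × 14.9) = 11.2810 in.
With β₁ = 0.85, c = a/β₁ = 11.2810/0.85 = 13.27 in.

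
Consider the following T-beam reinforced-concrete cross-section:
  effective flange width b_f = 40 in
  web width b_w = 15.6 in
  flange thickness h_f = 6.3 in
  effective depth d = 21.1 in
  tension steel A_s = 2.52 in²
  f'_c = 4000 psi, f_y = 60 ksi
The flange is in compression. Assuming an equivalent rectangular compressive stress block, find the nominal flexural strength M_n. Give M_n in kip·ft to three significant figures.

M_n ≈ 259 kip·ft

Tension: T = A_s f_y = 2.52 × 60 = 151.2 kips.
Try a within the flange: a = T/(0.85 f'_c b_f) = 151.2/(0.85 × 4 × 40) = 1.112 in.
Since a = 1.112 ≤ h_f = 6.3 in, the stress block lies entirely in the flange; analyse as a rectangular beam of width b_f.
M_n = T(d − a/2) = 151.2 × (21.1 − 0.556) = 3106.3 kip·in.
M_n = 3106.3/12 = 258.86 kip·ft.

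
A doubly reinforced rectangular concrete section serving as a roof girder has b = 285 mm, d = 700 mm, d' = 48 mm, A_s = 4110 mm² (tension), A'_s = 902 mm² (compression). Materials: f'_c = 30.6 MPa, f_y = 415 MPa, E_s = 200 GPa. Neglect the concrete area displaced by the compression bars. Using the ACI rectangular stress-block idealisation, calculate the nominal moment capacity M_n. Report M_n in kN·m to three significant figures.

M_n ≈ 1060 kN·m

Assume both tension and compression steel yield.
Net tension couple steel: A_s − A'_s = 3208 mm².
a = (A_s − A'_s) f_y / (0.85 f'_c b) = 1331320/(0.85 × 30.6 × 285) = 179.60 mm.
c = a/β₁ = 179.60/0.831 = 216.13 mm; ε'_s = 0.003(c − d')/c = 0.0023 ≥ f_y/E_s = 0.0021, so compression steel does yield.
M_n = (A_s − A'_s) f_y (d − a/2) + A'_s f_y (d − d') = [1331320 × (700 − 89.8) + 374330 × (700 − 48)] × 10⁻⁶ = 812.37 + 244.06 = 1056.43 kN·m.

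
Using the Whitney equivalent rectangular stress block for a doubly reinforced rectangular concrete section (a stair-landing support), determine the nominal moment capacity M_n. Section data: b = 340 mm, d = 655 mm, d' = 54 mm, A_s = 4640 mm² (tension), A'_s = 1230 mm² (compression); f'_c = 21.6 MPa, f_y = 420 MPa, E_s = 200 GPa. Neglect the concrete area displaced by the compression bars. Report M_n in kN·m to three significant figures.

M_n ≈ 1080 kN·m

Assume both tension and compression steel yield.
Net tension couple steel: A_s − A'_s = 3410 mm².
a = (A_s − A'_s) f_y / (0.85 f'_c b) = 1432200/(0.85 × 21.6 × 340) = 229.43 mm.
c = a/β₁ = 229.43/0.85 = 269.92 mm; ε'_s = 0.003(c − d')/c = 0.0024 ≥ f_y/E_s = 0.0021, so compression steel does yield.
M_n = (A_s − A'_s) f_y (d − a/2) + A'_s f_y (d − d') = [1432200 × (655 − 114.715) + 516600 × (655 − 54)] × 10⁻⁶ = 773.80 + 310.48 = 1084.28 kN·m.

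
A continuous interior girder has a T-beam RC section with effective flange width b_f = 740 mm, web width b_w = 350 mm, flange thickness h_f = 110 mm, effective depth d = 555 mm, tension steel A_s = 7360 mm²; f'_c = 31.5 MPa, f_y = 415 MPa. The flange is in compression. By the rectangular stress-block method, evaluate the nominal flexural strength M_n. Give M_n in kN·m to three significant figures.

M_n ≈ 1440 kN·m

Tension: T = A_s f_y = 7360 × 415 = 3054400 N.
Try a within the flange: a = T/(0.85 f'_c b_f) = 3054400/(0.85 × 31.5 × 740) = 154.16 mm.
a = 154.16 > h_f = 110 mm: the block extends into the web. Split into flange-overhang and web parts.
C_f = 0.85 f'_c (b_f − b_w) h_f = 0.85 × 31.5 × (740 − 350) × 110 = 1148648 N.
Remaining web compression depth: a_w = (T − C_f)/(0.85 f'_c b_w) = (3054400 − 1148648)/(0.85 × 31.5 × 350) = 203.36 mm.
M_n = C_f(d − h_f/2) + (T − C_f)(d − a_w/2) = 1148648 × (555 − 55) + 1905752 × (555 − 101.68) = 574.32 + 863.92 = 1438.24 × 10⁶ N·mm.
M_n = 1438.24 kN·m.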